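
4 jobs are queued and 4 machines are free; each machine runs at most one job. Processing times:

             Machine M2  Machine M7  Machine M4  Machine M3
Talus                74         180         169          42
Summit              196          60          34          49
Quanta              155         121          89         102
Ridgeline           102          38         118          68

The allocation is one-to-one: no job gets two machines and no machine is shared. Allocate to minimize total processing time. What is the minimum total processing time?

Minimum total: 248 min

Optimal: Talus→Machine M2 (74 min), Summit→Machine M4 (34 min), Quanta→Machine M3 (102 min), Ridgeline→Machine M7 (38 min) — total 74+34+102+38 = 248 min.
Min-entry greedy (repeatedly take the single cheapest remaining cell) gives 269 min, worse by 21.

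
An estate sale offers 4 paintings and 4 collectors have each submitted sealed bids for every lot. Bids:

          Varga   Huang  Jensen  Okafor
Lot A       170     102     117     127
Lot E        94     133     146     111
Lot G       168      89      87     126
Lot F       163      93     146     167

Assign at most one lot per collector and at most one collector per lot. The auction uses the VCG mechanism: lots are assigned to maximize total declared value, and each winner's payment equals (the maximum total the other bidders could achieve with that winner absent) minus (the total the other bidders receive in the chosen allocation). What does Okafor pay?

Okafor pays $31.

Efficient allocation: Varga→Lot G ($168), Huang→Lot E ($133), Jensen→Lot A ($117), Okafor→Lot F ($167); total welfare W = $585.
Okafor receives Lot F at value $167, so the others get W − 167 = $418.
Without Okafor: best allocation of the remaining 3 bidders over all 4 lots is Varga→Lot A ($170), Huang→Lot E ($133), Jensen→Lot F ($146), total $449.
VCG payment = (others' best without Okafor) − (others' welfare with Okafor) = 449 − 418 = $31.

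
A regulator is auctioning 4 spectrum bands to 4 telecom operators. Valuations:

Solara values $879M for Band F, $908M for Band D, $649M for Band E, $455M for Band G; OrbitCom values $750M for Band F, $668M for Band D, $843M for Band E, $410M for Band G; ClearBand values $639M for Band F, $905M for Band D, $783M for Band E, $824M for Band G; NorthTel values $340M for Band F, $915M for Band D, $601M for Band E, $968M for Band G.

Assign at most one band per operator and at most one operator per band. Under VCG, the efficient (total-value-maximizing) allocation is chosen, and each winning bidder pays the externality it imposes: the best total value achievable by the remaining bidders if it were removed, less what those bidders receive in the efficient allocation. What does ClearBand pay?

Efficient allocation: Solara→Band F ($879M), OrbitCom→Band E ($843M), ClearBand→Band D ($905M), NorthTel→Band G ($968M); total welfare W = $3595M.
ClearBand receives Band D at value $905M, so the others get W − 905 = $2690M.
Without ClearBand: best allocation of the remaining 3 bidders over all 4 bands is Solara→Band D ($908M), OrbitCom→Band E ($843M), NorthTel→Band G ($968M), total $2719M.
VCG payment = (others' best without ClearBand) − (others' welfare with ClearBand) = 2719 − 2690 = $29M.

ClearBand pays $29M.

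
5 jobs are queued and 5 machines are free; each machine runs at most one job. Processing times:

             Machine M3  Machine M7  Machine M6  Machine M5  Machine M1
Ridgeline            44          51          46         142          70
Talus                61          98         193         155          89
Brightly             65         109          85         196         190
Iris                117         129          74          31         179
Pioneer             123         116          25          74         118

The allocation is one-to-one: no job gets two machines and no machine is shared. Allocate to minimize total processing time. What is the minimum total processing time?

Optimal: Ridgeline→Machine M7 (51 min), Talus→Machine M1 (89 min), Brightly→Machine M3 (65 min), Iris→Machine M5 (31 min), Pioneer→Machine M6 (25 min) — total 51+89+65+31+25 = 261 min.
Column-greedy (each machine in turn goes to its cheapest remaining job) gives 388 min, worse by 127.
Swapping Iris↔Brightly (Iris→Machine M3 117 min, Brightly→Machine M5 196 min) adds 217.
Checked against all permutations: 261 min is optimal.

Min total: 261 min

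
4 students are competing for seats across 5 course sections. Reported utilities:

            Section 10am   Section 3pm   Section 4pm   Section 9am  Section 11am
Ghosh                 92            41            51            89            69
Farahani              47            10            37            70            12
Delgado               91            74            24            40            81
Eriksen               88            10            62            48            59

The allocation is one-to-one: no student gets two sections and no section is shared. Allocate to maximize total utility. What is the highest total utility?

Max total: 305 points

Optimal: Ghosh→Section 10am (92 points), Farahani→Section 9am (70 points), Delgado→Section 11am (81 points), Eriksen→Section 4pm (62 points) — total 92+70+81+62 = 305 points.
Column-greedy (each section in turn goes to its best remaining student) gives 298 points, worse by 7.
Next-best assignment: Ghosh→Section 11am, Farahani→Section 9am, Delgado→Section 3pm, Eriksen→Section 10am = 301 points.
Swapping Farahani↔Ghosh (Farahani→Section 10am 47 points, Ghosh→Section 9am 89 points) loses 26.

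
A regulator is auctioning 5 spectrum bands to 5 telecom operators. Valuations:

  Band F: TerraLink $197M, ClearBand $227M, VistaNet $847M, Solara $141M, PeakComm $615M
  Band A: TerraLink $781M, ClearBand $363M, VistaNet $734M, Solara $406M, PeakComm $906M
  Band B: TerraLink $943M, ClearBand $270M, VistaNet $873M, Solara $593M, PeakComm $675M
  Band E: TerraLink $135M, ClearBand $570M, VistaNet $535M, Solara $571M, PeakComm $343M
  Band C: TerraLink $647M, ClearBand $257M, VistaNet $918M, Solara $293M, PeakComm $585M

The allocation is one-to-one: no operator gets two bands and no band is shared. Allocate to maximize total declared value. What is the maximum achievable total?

Maximum total: $3565M

Optimal: TerraLink→Band B ($943M), ClearBand→Band F ($227M), VistaNet→Band C ($918M), Solara→Band E ($571M), PeakComm→Band A ($906M) — total 943+227+918+571+906 = $3565M.
Column-greedy (each band in turn goes to its best remaining operator) gives $3524M, worse by 41.
Next-best assignment: TerraLink→Band C, ClearBand→Band E, VistaNet→Band F, Solara→Band B, PeakComm→Band A = $3563M.
Every other assignment is strictly worse.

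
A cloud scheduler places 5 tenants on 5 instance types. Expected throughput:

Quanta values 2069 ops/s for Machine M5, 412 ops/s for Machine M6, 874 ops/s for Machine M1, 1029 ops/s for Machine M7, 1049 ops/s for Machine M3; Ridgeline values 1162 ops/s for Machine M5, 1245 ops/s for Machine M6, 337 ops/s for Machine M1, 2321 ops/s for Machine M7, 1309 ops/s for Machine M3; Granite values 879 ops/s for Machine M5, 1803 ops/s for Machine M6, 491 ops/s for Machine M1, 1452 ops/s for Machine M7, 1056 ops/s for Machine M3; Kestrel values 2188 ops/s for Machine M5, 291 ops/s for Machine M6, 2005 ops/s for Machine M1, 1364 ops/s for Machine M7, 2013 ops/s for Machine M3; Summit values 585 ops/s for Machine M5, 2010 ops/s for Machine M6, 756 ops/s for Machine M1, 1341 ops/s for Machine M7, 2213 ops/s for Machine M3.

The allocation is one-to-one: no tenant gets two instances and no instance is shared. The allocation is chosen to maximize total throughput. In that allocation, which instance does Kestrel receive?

Kestrel receives Machine M1.

Optimal: Quanta→Machine M5 (2069 ops/s), Ridgeline→Machine M7 (2321 ops/s), Granite→Machine M6 (1803 ops/s), Kestrel→Machine M1 (2005 ops/s), Summit→Machine M3 (2213 ops/s) — total 2069+2321+1803+2005+2213 = 10411 ops/s.
Column-greedy (each instance in turn goes to its best remaining tenant) gives 8449 ops/s, worse by 1962.
Next-best assignment: Quanta→Machine M5, Ridgeline→Machine M7, Granite→Machine M3, Kestrel→Machine M1, Summit→Machine M6 = 9461 ops/s.
No other one-to-one assignment exceeds 10411 ops/s.
Kestrel's own top instance is Machine M5 (2188 ops/s), but forcing Kestrel→Machine M5 and reassigning the rest optimally gives only 9399 ops/s — worse by 1012.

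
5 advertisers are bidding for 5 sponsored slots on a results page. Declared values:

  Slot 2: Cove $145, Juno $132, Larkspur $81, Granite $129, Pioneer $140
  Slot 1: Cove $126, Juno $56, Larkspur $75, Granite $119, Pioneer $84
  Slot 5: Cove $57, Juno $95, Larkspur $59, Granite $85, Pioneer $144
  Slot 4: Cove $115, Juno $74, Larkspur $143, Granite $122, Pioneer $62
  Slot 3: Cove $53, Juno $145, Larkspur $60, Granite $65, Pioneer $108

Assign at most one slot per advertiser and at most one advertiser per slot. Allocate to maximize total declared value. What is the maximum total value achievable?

Optimal: Cove→Slot 2 ($145), Juno→Slot 3 ($145), Larkspur→Slot 4 ($143), Granite→Slot 1 ($119), Pioneer→Slot 5 ($144) — total 145+145+143+119+144 = $696.
Checked against all permutations: $696 is optimal.

Max total: $696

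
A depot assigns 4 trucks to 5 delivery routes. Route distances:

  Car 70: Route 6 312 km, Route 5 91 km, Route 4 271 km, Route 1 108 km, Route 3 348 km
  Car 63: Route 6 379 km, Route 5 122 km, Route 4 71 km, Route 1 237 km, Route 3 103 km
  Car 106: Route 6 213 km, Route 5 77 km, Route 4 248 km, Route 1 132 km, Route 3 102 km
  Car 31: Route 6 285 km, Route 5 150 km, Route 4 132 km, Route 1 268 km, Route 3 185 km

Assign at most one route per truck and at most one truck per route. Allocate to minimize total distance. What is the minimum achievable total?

Min total: 420 km

This is the linear assignment problem.
Optimal: Car 70→Route 1 (108 km), Car 63→Route 3 (103 km), Car 106→Route 5 (77 km), Car 31→Route 4 (132 km) — total 108+103+77+132 = 420 km.
Row-greedy (each truck in turn takes its cheapest remaining route) gives 532 km, worse by 112.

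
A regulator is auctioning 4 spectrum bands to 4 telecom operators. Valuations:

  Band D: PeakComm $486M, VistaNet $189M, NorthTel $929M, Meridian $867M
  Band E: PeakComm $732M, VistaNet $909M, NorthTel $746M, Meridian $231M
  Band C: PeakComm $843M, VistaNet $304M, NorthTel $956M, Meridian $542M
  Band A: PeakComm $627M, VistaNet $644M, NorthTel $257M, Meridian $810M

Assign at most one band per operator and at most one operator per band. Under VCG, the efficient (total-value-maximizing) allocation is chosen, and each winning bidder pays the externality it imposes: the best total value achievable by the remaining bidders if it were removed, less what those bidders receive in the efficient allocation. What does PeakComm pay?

PeakComm pays $84M.

Efficient allocation: PeakComm→Band C ($843M), VistaNet→Band E ($909M), NorthTel→Band D ($929M), Meridian→Band A ($810M); total welfare W = $3491M.
PeakComm receives Band C at value $843M, so the others get W − 843 = $2648M.
Without PeakComm: best allocation of the remaining 3 bidders over all 4 bands is VistaNet→Band E ($909M), NorthTel→Band C ($956M), Meridian→Band D ($867M), total $2732M.
VCG payment = (others' best without PeakComm) − (others' welfare with PeakComm) = 2732 − 2648 = $84M.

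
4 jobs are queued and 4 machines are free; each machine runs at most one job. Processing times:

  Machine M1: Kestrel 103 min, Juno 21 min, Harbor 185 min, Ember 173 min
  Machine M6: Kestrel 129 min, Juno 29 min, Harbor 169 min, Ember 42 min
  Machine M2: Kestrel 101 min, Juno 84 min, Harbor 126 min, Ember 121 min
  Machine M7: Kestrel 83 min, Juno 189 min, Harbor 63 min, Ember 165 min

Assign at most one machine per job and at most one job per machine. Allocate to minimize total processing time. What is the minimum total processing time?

Min total: 227 min

Optimal: Kestrel→Machine M2 (101 min), Juno→Machine M1 (21 min), Harbor→Machine M7 (63 min), Ember→Machine M6 (42 min) — total 101+21+63+42 = 227 min.
Row-greedy (each job in turn takes its cheapest remaining machine) gives 272 min, worse by 45.
Next-best assignment: Kestrel→Machine M7, Juno→Machine M1, Harbor→Machine M2, Ember→Machine M6 = 272 min.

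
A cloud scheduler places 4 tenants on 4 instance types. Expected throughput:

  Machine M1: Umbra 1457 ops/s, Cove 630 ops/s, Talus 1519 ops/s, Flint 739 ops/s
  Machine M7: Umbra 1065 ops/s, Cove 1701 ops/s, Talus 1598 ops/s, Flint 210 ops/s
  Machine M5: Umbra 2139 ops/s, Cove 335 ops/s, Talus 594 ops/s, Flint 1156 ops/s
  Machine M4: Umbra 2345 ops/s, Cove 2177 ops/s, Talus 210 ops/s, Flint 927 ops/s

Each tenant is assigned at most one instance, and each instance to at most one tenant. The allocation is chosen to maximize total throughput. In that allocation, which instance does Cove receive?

Optimal: Umbra→Machine M4 (2345 ops/s), Cove→Machine M7 (1701 ops/s), Talus→Machine M1 (1519 ops/s), Flint→Machine M5 (1156 ops/s) — total 2345+1701+1519+1156 = 6721 ops/s.
Column-greedy (each instance in turn goes to its best remaining tenant) gives 6286 ops/s, worse by 435.
Swapping Talus↔Umbra (Talus→Machine M4 210 ops/s, Umbra→Machine M1 1457 ops/s) loses 2197.
Cove's own top instance is Machine M4 (2177 ops/s), but forcing Cove→Machine M4 and reassigning the rest optimally gives only 6653 ops/s — worse by 68.

Cove receives Machine M7.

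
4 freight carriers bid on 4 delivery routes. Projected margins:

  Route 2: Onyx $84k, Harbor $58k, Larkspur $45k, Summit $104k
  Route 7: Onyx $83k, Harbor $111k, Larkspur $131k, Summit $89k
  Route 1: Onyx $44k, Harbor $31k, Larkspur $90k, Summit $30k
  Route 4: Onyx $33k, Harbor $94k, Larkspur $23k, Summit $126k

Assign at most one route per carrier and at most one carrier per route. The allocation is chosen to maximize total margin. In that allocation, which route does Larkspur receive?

Optimal: Onyx→Route 2 ($84k), Harbor→Route 7 ($111k), Larkspur→Route 1 ($90k), Summit→Route 4 ($126k) — total 84+111+90+126 = $411k.
Larkspur's own top route is Route 7 ($131k), but forcing Larkspur→Route 7 and reassigning the rest optimally gives only $373k — worse by 38.

Larkspur receives Route 1.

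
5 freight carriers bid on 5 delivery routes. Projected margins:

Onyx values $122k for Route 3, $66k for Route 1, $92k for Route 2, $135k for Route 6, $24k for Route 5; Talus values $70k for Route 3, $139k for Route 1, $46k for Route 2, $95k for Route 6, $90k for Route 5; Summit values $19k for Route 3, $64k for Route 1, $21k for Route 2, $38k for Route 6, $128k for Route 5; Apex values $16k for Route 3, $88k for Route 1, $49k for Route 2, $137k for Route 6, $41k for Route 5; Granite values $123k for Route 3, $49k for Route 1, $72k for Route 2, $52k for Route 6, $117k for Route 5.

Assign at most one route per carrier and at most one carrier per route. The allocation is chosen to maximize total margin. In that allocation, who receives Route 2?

Optimal: Onyx→Route 2 ($92k), Talus→Route 1 ($139k), Summit→Route 5 ($128k), Apex→Route 6 ($137k), Granite→Route 3 ($123k) — total 92+139+128+137+123 = $619k.
Row-greedy (each carrier in turn takes its best remaining route) gives $574k, worse by 45.
Swapping Granite↔Onyx (Granite→Route 2 $72k, Onyx→Route 3 $122k) loses 21.
No other one-to-one assignment exceeds $619k.
Onyx's own top route is Route 6 ($135k), but forcing Onyx→Route 6 and reassigning the rest optimally gives only $574k — worse by 45.

Onyx receives Route 2.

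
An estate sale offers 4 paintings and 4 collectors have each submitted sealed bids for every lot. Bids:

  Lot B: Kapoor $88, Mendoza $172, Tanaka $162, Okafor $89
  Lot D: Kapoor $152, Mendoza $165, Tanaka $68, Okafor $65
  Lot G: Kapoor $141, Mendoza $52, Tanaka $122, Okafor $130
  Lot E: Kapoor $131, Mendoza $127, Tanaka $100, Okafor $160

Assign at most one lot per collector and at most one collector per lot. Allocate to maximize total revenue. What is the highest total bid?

This is the linear assignment problem.
Optimal: Kapoor→Lot G ($141), Mendoza→Lot D ($165), Tanaka→Lot B ($162), Okafor→Lot E ($160) — total 141+165+162+160 = $628.
Row-greedy (each collector in turn takes its best remaining lot) gives $606, worse by 22.
Next-best assignment: Kapoor→Lot D, Mendoza→Lot B, Tanaka→Lot G, Okafor→Lot E = $606.
Checked against all permutations: $628 is optimal.

Max total: $628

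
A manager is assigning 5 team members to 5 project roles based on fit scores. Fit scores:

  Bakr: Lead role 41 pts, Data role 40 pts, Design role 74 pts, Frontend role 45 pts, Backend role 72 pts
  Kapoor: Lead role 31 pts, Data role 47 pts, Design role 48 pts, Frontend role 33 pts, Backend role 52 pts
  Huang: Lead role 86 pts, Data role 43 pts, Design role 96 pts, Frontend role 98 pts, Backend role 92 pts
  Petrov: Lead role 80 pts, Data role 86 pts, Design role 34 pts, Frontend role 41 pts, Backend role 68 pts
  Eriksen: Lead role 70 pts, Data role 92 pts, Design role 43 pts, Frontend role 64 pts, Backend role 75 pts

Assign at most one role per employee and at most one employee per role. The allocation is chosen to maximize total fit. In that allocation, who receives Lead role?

Optimal: Bakr→Design role (74 pts), Kapoor→Backend role (52 pts), Huang→Frontend role (98 pts), Petrov→Lead role (80 pts), Eriksen→Data role (92 pts) — total 74+52+98+80+92 = 396 pts.
Every other assignment is strictly worse.
Petrov's own top role is Data role (86 pts), but forcing Petrov→Data role and reassigning the rest optimally gives only 380 pts — worse by 16.

Petrov receives Lead role.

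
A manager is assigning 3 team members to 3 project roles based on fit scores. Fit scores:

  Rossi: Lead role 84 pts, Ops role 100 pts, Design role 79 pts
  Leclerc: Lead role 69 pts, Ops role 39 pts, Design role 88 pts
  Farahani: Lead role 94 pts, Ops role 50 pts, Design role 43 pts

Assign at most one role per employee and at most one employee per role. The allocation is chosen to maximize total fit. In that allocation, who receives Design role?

Leclerc receives Design role.

Optimal: Rossi→Ops role (100 pts), Leclerc→Design role (88 pts), Farahani→Lead role (94 pts) — total 100+88+94 = 282 pts.
Next-best assignment: Rossi→Lead role, Leclerc→Design role, Farahani→Ops role = 222 pts.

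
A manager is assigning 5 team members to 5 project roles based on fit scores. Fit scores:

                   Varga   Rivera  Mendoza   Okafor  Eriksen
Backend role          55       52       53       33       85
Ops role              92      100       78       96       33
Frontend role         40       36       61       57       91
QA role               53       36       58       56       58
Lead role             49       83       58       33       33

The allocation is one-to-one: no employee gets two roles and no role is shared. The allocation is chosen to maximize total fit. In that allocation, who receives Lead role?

Rivera receives Lead role.

Treat this as an assignment problem: match each employee to one role.
Optimal: Varga→Backend role (55 pts), Rivera→Lead role (83 pts), Mendoza→QA role (58 pts), Okafor→Ops role (96 pts), Eriksen→Frontend role (91 pts) — total 55+83+58+96+91 = 383 pts.
Max-entry greedy (repeatedly take the single best remaining cell) gives 337 pts, worse by 46.
Next-best assignment: Varga→QA role, Rivera→Lead role, Mendoza→Frontend role, Okafor→Ops role, Eriksen→Backend role = 378 pts.
Rivera's own top role is Ops role (100 pts), but forcing Rivera→Ops role and reassigning the rest optimally gives only 360 pts — worse by 23.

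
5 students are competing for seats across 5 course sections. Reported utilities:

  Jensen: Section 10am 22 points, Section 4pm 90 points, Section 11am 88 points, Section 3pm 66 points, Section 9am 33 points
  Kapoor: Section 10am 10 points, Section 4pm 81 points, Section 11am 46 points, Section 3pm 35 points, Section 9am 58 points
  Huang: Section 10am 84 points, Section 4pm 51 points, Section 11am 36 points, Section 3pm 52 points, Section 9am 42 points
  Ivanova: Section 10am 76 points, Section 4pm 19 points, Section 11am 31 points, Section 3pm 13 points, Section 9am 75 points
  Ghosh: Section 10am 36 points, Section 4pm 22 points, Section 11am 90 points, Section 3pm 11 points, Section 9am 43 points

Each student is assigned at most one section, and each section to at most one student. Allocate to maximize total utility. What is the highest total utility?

Optimal: Jensen→Section 3pm (66 points), Kapoor→Section 4pm (81 points), Huang→Section 10am (84 points), Ivanova→Section 9am (75 points), Ghosh→Section 11am (90 points) — total 66+81+84+75+90 = 396 points.
Row-greedy (each student in turn takes its best remaining section) gives 274 points, worse by 122.
Next-best assignment: Jensen→Section 4pm, Kapoor→Section 3pm, Huang→Section 10am, Ivanova→Section 9am, Ghosh→Section 11am = 374 points.
Swapping Ivanova↔Huang (Ivanova→Section 10am 76 points, Huang→Section 9am 42 points) loses 41.
No other one-to-one assignment exceeds 396 points.

Maximum total: 396 points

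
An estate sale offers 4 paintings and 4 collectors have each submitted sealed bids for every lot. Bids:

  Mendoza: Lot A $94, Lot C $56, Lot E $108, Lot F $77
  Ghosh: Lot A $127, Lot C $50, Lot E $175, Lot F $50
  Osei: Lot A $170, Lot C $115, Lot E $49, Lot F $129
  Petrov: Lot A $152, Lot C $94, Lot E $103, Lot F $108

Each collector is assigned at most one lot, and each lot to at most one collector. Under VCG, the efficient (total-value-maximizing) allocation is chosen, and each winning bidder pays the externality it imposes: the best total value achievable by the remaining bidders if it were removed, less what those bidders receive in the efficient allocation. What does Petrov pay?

Petrov pays $55.

Efficient allocation: Mendoza→Lot F ($77), Ghosh→Lot E ($175), Osei→Lot C ($115), Petrov→Lot A ($152); total welfare W = $519.
Petrov receives Lot A at value $152, so the others get W − 152 = $367.
Without Petrov: best allocation of the remaining 3 bidders over all 4 lots is Mendoza→Lot F ($77), Ghosh→Lot E ($175), Osei→Lot A ($170), total $422.
VCG payment = (others' best without Petrov) − (others' welfare with Petrov) = 422 − 367 = $55.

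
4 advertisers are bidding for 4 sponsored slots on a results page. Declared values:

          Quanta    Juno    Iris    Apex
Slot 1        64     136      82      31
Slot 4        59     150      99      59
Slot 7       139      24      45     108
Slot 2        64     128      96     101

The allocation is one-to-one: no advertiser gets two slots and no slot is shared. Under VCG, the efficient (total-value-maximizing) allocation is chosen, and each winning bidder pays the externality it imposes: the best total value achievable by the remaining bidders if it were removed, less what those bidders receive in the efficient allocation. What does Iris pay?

Iris pays $14.

Efficient allocation: Quanta→Slot 7 ($139), Juno→Slot 1 ($136), Iris→Slot 4 ($99), Apex→Slot 2 ($101); total welfare W = $475.
Iris receives Slot 4 at value $99, so the others get W − 99 = $376.
Without Iris: best allocation of the remaining 3 bidders over all 4 slots is Quanta→Slot 7 ($139), Juno→Slot 4 ($150), Apex→Slot 2 ($101), total $390.
VCG payment = (others' best without Iris) − (others' welfare with Iris) = 390 − 376 = $14.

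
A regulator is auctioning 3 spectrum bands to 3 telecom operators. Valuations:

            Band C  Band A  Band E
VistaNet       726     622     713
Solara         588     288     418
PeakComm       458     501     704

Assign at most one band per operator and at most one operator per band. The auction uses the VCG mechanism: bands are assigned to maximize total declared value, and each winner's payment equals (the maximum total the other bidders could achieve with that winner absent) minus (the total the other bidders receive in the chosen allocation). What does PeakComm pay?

PeakComm pays $91M.

Efficient allocation: VistaNet→Band A ($622M), Solara→Band C ($588M), PeakComm→Band E ($704M); total welfare W = $1914M.
PeakComm receives Band E at value $704M, so the others get W − 704 = $1210M.
Without PeakComm: best allocation of the remaining 2 bidders over all 3 bands is VistaNet→Band E ($713M), Solara→Band C ($588M), total $1301M.
VCG payment = (others' best without PeakComm) − (others' welfare with PeakComm) = 1301 − 1210 = $91M.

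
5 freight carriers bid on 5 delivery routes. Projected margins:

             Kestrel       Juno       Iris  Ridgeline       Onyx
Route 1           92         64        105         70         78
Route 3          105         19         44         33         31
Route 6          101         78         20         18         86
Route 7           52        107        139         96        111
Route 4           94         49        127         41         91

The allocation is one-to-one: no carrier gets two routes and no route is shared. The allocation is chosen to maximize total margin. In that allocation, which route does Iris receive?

Treat this as an assignment problem: match each carrier to one route.
Optimal: Kestrel→Route 3 ($105k), Juno→Route 7 ($107k), Iris→Route 4 ($127k), Ridgeline→Route 1 ($70k), Onyx→Route 6 ($86k) — total 105+107+127+70+86 = $495k.
Column-greedy (each route in turn goes to its best remaining carrier) gives $444k, worse by 51.
Next-best assignment: Kestrel→Route 3, Juno→Route 6, Iris→Route 4, Ridgeline→Route 1, Onyx→Route 7 = $491k.
Swapping Kestrel↔Juno (Kestrel→Route 7 $52k, Juno→Route 3 $19k) loses 141.
Every other assignment is strictly worse.
Iris's own top route is Route 7 ($139k), but forcing Iris→Route 7 and reassigning the rest optimally gives only $483k — worse by 12.

Iris receives Route 4.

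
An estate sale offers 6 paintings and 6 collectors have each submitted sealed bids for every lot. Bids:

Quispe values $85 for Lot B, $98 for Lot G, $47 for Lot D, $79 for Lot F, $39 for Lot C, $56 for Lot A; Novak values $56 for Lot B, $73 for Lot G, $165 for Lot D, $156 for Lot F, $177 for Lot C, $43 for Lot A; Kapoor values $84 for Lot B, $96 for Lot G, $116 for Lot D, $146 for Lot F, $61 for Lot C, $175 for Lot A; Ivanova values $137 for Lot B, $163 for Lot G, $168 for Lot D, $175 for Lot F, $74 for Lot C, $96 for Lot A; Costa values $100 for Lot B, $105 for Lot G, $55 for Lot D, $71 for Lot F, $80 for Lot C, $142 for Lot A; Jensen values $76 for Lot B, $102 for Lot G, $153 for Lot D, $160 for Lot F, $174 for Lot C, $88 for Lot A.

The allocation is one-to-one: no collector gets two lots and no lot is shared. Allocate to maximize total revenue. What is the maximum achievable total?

Maximum total: $887

Optimal: Quispe→Lot G ($98), Novak→Lot D ($165), Kapoor→Lot A ($175), Ivanova→Lot F ($175), Costa→Lot B ($100), Jensen→Lot C ($174) — total 98+165+175+175+100+174 = $887.
Column-greedy (each lot in turn goes to its best remaining collector) gives $684, worse by 203.
No other one-to-one assignment exceeds $887.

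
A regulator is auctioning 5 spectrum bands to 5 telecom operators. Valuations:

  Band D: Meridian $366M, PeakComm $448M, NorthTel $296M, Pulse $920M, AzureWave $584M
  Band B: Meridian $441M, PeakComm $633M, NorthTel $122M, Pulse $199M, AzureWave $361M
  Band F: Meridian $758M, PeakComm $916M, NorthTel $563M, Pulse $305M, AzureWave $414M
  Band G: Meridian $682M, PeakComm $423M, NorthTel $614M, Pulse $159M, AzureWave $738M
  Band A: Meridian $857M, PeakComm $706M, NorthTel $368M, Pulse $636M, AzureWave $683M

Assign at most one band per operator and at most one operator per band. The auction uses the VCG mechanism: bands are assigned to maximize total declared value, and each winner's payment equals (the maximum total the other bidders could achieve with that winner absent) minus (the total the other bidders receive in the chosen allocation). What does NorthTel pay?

Efficient allocation: Meridian→Band A ($857M), PeakComm→Band B ($633M), NorthTel→Band F ($563M), Pulse→Band D ($920M), AzureWave→Band G ($738M); total welfare W = $3711M.
NorthTel receives Band F at value $563M, so the others get W − 563 = $3148M.
Without NorthTel: best allocation of the remaining 4 bidders over all 5 bands is Meridian→Band A ($857M), PeakComm→Band F ($916M), Pulse→Band D ($920M), AzureWave→Band G ($738M), total $3431M.
VCG payment = (others' best without NorthTel) − (others' welfare with NorthTel) = 3431 − 3148 = $283M.

NorthTel pays $283M.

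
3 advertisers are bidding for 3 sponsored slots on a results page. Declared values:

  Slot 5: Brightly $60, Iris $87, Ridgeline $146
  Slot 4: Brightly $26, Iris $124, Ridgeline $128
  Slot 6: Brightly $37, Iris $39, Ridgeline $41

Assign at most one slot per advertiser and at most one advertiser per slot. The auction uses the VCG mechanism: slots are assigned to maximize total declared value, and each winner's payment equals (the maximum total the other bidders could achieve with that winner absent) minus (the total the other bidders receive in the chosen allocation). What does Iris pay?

Efficient allocation: Brightly→Slot 6 ($37), Iris→Slot 4 ($124), Ridgeline→Slot 5 ($146); total welfare W = $307.
Iris receives Slot 4 at value $124, so the others get W − 124 = $183.
Without Iris: best allocation of the remaining 2 bidders over all 3 slots is Brightly→Slot 5 ($60), Ridgeline→Slot 4 ($128), total $188.
VCG payment = (others' best without Iris) − (others' welfare with Iris) = 188 − 183 = $5.

Iris pays $5.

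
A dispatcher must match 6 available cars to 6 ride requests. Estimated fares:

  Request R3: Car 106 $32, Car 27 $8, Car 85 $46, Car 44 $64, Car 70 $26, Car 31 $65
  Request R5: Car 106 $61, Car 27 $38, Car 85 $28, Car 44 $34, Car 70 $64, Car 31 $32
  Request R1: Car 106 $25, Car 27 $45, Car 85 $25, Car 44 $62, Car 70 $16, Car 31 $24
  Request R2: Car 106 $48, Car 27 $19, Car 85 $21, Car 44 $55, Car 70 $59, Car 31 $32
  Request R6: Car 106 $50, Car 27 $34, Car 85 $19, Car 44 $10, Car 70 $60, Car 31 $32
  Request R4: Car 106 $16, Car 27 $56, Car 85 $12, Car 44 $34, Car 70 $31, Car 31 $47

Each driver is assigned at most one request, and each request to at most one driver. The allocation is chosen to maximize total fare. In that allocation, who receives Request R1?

Optimal: Car 106→Request R5 ($61), Car 27→Request R4 ($56), Car 85→Request R2 ($21), Car 44→Request R1 ($62), Car 70→Request R6 ($60), Car 31→Request R3 ($65) — total 61+56+21+62+60+65 = $325.
Row-greedy (each driver in turn takes its best remaining request) gives $317, worse by 8.
Next-best assignment: Car 106→Request R5, Car 27→Request R4, Car 85→Request R1, Car 44→Request R2, Car 70→Request R6, Car 31→Request R3 = $322.
Car 44's own top request is Request R3 ($64), but forcing Car 44→Request R3 and reassigning the rest optimally gives only $298 — worse by 27.

Car 44 receives Request R1.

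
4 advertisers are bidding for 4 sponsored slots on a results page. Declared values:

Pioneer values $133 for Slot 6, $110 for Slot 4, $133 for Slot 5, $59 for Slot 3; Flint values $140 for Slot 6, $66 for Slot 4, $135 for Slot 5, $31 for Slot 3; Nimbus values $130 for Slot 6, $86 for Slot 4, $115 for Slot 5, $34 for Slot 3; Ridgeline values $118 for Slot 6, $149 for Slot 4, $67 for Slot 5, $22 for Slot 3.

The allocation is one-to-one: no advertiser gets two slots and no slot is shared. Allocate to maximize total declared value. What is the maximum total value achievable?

This is a one-to-one assignment (maximum-weight bipartite matching).
Optimal: Pioneer→Slot 3 ($59), Flint→Slot 5 ($135), Nimbus→Slot 6 ($130), Ridgeline→Slot 4 ($149) — total 59+135+130+149 = $473.
Row-greedy (each advertiser in turn takes its best remaining slot) gives $376, worse by 97.
Every other assignment is strictly worse.

Max total: $473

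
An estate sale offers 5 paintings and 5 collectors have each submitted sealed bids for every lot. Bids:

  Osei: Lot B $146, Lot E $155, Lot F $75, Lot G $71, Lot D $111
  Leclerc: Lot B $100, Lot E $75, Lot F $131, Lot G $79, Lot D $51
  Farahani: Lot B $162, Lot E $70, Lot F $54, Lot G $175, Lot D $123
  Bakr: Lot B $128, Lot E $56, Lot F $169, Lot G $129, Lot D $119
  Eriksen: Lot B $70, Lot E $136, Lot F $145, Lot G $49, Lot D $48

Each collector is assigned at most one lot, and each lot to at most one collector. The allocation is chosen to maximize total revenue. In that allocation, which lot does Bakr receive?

Bakr receives Lot D.

Optimal: Osei→Lot B ($146), Leclerc→Lot F ($131), Farahani→Lot G ($175), Bakr→Lot D ($119), Eriksen→Lot E ($136) — total 146+131+175+119+136 = $707.
Max-entry greedy (repeatedly take the single best remaining cell) gives $647, worse by 60.
Checked against all permutations: $707 is optimal.
Bakr's own top lot is Lot F ($169), but forcing Bakr→Lot F and reassigning the rest optimally gives only $691 — worse by 16.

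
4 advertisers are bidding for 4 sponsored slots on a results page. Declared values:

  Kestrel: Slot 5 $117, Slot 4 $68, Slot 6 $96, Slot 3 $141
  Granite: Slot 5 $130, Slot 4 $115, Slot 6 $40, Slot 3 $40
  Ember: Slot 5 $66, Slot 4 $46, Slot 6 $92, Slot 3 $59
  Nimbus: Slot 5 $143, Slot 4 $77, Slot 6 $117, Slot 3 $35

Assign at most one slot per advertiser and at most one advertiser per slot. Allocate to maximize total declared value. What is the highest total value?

Treat this as an assignment problem: match each advertiser to one slot.
Optimal: Kestrel→Slot 3 ($141), Granite→Slot 4 ($115), Ember→Slot 6 ($92), Nimbus→Slot 5 ($143) — total 141+115+92+143 = $491.
Column-greedy (each slot in turn goes to its best remaining advertiser) gives $413, worse by 78.
Next-best assignment: Kestrel→Slot 3, Granite→Slot 5, Ember→Slot 6, Nimbus→Slot 4 = $440.

Max total: $491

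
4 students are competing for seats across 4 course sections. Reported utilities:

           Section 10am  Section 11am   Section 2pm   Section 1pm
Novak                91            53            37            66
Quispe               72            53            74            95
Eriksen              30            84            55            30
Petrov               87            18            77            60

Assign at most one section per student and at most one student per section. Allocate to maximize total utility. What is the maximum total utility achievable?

Optimal: Novak→Section 10am (91 points), Quispe→Section 1pm (95 points), Eriksen→Section 11am (84 points), Petrov→Section 2pm (77 points) — total 91+95+84+77 = 347 points.
Next-best assignment: Novak→Section 1pm, Quispe→Section 2pm, Eriksen→Section 11am, Petrov→Section 10am = 311 points.
Every other assignment is strictly worse.

Max total: 347 points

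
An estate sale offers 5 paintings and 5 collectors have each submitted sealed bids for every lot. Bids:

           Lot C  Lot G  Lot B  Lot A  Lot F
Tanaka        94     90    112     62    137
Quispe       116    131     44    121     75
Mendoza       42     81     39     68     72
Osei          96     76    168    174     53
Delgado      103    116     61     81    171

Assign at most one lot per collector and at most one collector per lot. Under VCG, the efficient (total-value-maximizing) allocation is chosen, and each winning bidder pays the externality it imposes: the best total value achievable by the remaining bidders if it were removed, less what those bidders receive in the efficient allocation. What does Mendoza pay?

Mendoza pays $15.

Efficient allocation: Tanaka→Lot B ($112), Quispe→Lot C ($116), Mendoza→Lot G ($81), Osei→Lot A ($174), Delgado→Lot F ($171); total welfare W = $654.
Mendoza receives Lot G at value $81, so the others get W − 81 = $573.
Without Mendoza: best allocation of the remaining 4 bidders over all 5 lots is Tanaka→Lot B ($112), Quispe→Lot G ($131), Osei→Lot A ($174), Delgado→Lot F ($171), total $588.
VCG payment = (others' best without Mendoza) − (others' welfare with Mendoza) = 588 − 573 = $15.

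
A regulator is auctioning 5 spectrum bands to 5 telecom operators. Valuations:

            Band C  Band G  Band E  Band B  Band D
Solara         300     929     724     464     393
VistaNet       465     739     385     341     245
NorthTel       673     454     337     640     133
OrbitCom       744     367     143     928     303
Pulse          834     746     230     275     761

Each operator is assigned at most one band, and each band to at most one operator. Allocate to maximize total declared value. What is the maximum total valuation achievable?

Maximum total: $3825M

This is a one-to-one assignment (maximum-weight bipartite matching).
Optimal: Solara→Band E ($724M), VistaNet→Band G ($739M), NorthTel→Band C ($673M), OrbitCom→Band B ($928M), Pulse→Band D ($761M) — total 724+739+673+928+761 = $3825M.
Max-entry greedy (repeatedly take the single best remaining cell) gives $3209M, worse by 616.
Next-best assignment: Solara→Band G, VistaNet→Band E, NorthTel→Band C, OrbitCom→Band B, Pulse→Band D = $3676M.
Swapping Solara↔Pulse (Solara→Band D $393M, Pulse→Band E $230M) loses 862.
No other one-to-one assignment exceeds $3825M.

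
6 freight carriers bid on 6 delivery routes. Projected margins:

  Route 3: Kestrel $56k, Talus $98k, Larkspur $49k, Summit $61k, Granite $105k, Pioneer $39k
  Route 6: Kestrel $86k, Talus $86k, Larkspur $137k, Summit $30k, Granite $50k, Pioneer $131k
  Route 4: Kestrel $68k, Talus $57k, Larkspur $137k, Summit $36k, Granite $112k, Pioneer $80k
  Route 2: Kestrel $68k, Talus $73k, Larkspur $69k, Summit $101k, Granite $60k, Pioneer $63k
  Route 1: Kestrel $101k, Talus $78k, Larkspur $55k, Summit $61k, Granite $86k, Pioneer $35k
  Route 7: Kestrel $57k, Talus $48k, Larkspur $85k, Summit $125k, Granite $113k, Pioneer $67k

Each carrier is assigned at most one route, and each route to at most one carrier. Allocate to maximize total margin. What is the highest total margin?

This is the linear assignment problem.
Optimal: Kestrel→Route 1 ($101k), Talus→Route 3 ($98k), Larkspur→Route 4 ($137k), Summit→Route 2 ($101k), Granite→Route 7 ($113k), Pioneer→Route 6 ($131k) — total 101+98+137+101+113+131 = $681k.
Next-best assignment: Kestrel→Route 1, Talus→Route 2, Larkspur→Route 4, Summit→Route 7, Granite→Route 3, Pioneer→Route 6 = $672k.

Max total: $681k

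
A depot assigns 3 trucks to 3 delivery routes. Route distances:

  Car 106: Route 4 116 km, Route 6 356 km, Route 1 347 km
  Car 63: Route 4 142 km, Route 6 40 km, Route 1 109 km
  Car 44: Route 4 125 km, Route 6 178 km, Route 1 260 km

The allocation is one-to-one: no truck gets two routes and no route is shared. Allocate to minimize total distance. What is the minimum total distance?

Optimal: Car 106→Route 4 (116 km), Car 63→Route 1 (109 km), Car 44→Route 6 (178 km) — total 116+109+178 = 403 km.
Row-greedy (each truck in turn takes its cheapest remaining route) gives 416 km, worse by 13.
Next-best assignment: Car 106→Route 4, Car 63→Route 6, Car 44→Route 1 = 416 km.
Every other assignment is strictly worse.

Min total: 403 km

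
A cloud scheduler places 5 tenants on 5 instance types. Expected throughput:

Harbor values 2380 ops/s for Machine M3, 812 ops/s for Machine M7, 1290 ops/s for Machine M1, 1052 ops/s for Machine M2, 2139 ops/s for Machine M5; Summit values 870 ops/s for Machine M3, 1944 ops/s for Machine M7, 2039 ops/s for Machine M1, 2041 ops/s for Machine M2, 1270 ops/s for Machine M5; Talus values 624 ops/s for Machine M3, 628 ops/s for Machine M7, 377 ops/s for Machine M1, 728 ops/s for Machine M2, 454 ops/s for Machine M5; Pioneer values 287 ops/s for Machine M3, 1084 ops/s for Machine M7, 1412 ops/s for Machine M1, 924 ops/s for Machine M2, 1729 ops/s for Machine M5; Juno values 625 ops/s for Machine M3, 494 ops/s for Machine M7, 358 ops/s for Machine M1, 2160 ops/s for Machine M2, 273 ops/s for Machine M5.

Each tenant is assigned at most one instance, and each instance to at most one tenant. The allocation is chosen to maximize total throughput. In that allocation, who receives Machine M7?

Treat this as an assignment problem: match each tenant to one instance.
Optimal: Harbor→Machine M3 (2380 ops/s), Summit→Machine M1 (2039 ops/s), Talus→Machine M7 (628 ops/s), Pioneer→Machine M5 (1729 ops/s), Juno→Machine M2 (2160 ops/s) — total 2380+2039+628+1729+2160 = 8936 ops/s.
Column-greedy (each instance in turn goes to its best remaining tenant) gives 8350 ops/s, worse by 586.
Swapping Harbor↔Pioneer (Harbor→Machine M5 2139 ops/s, Pioneer→Machine M3 287 ops/s) loses 1683.
Talus's own top instance is Machine M2 (728 ops/s), but forcing Talus→Machine M2 and reassigning the rest optimally gives only 7370 ops/s — worse by 1566.

Talus receives Machine M7.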